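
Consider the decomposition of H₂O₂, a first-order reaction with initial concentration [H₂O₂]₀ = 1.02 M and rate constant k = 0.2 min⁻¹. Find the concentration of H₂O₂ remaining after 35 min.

0.0009301 M

Step 1: For a first-order reaction: [H₂O₂] = [H₂O₂]₀ × e^(-kt)
Step 2: [H₂O₂] = 1.02 × e^(-0.2 × 35)
Step 3: [H₂O₂] = 1.02 × e^(-7)
Step 4: [H₂O₂] = 1.02 × 0.000911882 = 0.0009301 M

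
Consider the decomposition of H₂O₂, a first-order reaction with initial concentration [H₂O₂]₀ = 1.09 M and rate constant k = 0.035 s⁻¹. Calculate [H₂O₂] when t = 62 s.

0.1245 M

Step 1: For a first-order reaction: [H₂O₂] = [H₂O₂]₀ × e^(-kt)
Step 2: [H₂O₂] = 1.09 × e^(-0.035 × 62)
Step 3: [H₂O₂] = 1.09 × e^(-2.17)
Step 4: [H₂O₂] = 1.09 × 0.114178 = 0.1245 M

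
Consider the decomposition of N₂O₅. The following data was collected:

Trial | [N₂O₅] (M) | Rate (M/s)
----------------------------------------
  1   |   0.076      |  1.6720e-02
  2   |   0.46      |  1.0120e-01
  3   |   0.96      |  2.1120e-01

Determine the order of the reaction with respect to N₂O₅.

first order (1)

Step 1: Compare trials to find order n where rate₂/rate₁ = ([N₂O₅]₂/[N₂O₅]₁)^n
Step 2: rate₂/rate₁ = 1.0120e-01/1.6720e-02 = 6.053
Step 3: [N₂O₅]₂/[N₂O₅]₁ = 0.46/0.076 = 6.053
Step 4: n = ln(6.053)/ln(6.053) = 1.00 ≈ 1
Step 5: The reaction is first order in N₂O₅.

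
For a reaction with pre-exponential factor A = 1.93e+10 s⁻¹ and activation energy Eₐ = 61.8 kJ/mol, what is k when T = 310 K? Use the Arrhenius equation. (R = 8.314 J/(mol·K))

7.45e-01 s⁻¹

Step 1: Use the Arrhenius equation: k = A × exp(-Eₐ/RT)
Step 2: Convert Eₐ to J/mol: 61.8 kJ/mol = 61800 J/mol
Step 3: Calculate the exponent: -Eₐ/(RT) = -61800/(8.314 × 310) = -23.97821
Step 4: k = 1.93e+10 × exp(-23.97821)
Step 5: k = 1.93e+10 × 3.85830e-11 = 7.4465e-01 s⁻¹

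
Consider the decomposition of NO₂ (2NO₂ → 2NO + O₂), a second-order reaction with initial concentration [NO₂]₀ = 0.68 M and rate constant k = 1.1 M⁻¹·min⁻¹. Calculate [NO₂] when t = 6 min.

0.1239 M

Step 1: For a second-order reaction: 1/[NO₂] = 1/[NO₂]₀ + kt
Step 2: 1/[NO₂] = 1/0.68 + 1.1 × 6
Step 3: 1/[NO₂] = 1.471 + 6.6 = 8.071
Step 4: [NO₂] = 1/8.071 = 0.1239 M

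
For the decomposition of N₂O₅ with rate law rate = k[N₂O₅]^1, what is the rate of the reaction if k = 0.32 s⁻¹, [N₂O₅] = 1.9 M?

0.608 M/s

Step 1: Identify the rate law: rate = k[N₂O₅]^1
Step 2: Substitute values: rate = 0.32 × (1.9)^1
Step 3: Calculate: rate = 0.32 × 1.9 = 0.608 M/s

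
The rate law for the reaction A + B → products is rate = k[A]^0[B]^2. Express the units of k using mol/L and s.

(mol/L)⁻¹·s⁻¹

Step 1: Overall order = 0 + 2 = 2.
Step 2: rate has units mol/L·s⁻¹; [A]^0[B]^2 has units (mol/L)^2.
Step 3: k = rate/([A]^0[B]^2), so units of k = (mol/L)^(1-2)·s⁻¹ = (mol/L)⁻¹·s⁻¹.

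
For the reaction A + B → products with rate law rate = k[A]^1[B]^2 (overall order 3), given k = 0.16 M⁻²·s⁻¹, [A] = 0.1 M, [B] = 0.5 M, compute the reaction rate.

0.004 M/s

Step 1: The rate law is rate = k[A]^1[B]^2, overall order = 1+2 = 3
Step 2: Substitute values: rate = 0.16 × (0.1)^1 × (0.5)^2
Step 3: rate = 0.16 × 0.1 × 0.25 = 0.004 M/s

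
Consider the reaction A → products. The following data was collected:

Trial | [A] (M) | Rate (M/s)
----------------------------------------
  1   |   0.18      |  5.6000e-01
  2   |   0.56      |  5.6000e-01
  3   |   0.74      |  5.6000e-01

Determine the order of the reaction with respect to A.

zeroth order (0)

Step 1: Compare trials - when concentration changes, rate stays constant.
Step 2: rate₂/rate₁ = 5.6000e-01/5.6000e-01 = 1
Step 3: [A]₂/[A]₁ = 0.56/0.18 = 3.111
Step 4: Since rate ratio ≈ (conc ratio)^0, the reaction is zeroth order.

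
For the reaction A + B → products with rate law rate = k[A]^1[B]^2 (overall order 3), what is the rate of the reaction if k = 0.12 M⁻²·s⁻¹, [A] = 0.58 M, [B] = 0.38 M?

0.01005 M/s

Step 1: The rate law is rate = k[A]^1[B]^2, overall order = 1+2 = 3
Step 2: Substitute values: rate = 0.12 × (0.58)^1 × (0.38)^2
Step 3: rate = 0.12 × 0.58 × 0.1444 = 0.0100502 M/s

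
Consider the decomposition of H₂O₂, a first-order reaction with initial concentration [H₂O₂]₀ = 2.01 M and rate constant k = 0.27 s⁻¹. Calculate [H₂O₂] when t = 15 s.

0.03502 M

Step 1: For a first-order reaction: [H₂O₂] = [H₂O₂]₀ × e^(-kt)
Step 2: [H₂O₂] = 2.01 × e^(-0.27 × 15)
Step 3: [H₂O₂] = 2.01 × e^(-4.05)
Step 4: [H₂O₂] = 2.01 × 0.0174224 = 0.03502 M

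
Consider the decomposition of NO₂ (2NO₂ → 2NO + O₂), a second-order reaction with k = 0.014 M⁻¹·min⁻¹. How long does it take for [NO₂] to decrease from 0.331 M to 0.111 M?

427.7 min

Step 1: For second-order: t = (1/[NO₂] - 1/[NO₂]₀)/k
Step 2: t = (1/0.111 - 1/0.331)/0.014
Step 3: t = (9.009 - 3.021)/0.014
Step 4: t = 5.988/0.014 = 427.7 min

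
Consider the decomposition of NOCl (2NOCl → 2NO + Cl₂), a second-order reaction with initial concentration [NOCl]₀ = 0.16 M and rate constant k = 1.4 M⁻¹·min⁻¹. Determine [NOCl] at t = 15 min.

0.0367 M

Step 1: For a second-order reaction: 1/[NOCl] = 1/[NOCl]₀ + kt
Step 2: 1/[NOCl] = 1/0.16 + 1.4 × 15
Step 3: 1/[NOCl] = 6.25 + 21 = 27.25
Step 4: [NOCl] = 1/27.25 = 0.0367 M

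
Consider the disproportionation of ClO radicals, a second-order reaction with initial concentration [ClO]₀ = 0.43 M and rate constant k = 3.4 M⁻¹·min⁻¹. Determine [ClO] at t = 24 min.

0.01192 M

Step 1: For a second-order reaction: 1/[ClO] = 1/[ClO]₀ + kt
Step 2: 1/[ClO] = 1/0.43 + 3.4 × 24
Step 3: 1/[ClO] = 2.326 + 81.6 = 83.93
Step 4: [ClO] = 1/83.93 = 0.01192 M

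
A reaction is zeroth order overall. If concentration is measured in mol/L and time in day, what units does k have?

mol/L·day⁻¹

Step 1: For overall order n, rate = k × (concentration)^n.
Step 2: Rate has units mol/L·day⁻¹; concentration term has units (mol/L)^0.
Step 3: k = rate / (concentration)^n, so units of k = (mol/L)^(1-0)·day⁻¹ = mol/L·day⁻¹.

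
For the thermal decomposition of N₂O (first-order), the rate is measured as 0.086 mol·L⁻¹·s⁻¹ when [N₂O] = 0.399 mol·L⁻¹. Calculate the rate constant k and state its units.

0.2155 s⁻¹

Step 1: rate = k[N₂O]^1, so k = rate / [N₂O]^1.
Step 2: k = 0.086 / (0.399)^1 = 0.086 / 0.399.
Step 3: k = 0.2155 s⁻¹.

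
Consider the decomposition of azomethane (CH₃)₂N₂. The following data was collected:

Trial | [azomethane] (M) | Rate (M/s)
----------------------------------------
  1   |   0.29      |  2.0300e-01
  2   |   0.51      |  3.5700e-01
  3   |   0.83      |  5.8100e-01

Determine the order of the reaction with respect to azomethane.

first order (1)

Step 1: Compare trials to find order n where rate₂/rate₁ = ([azomethane]₂/[azomethane]₁)^n
Step 2: rate₂/rate₁ = 3.5700e-01/2.0300e-01 = 1.759
Step 3: [azomethane]₂/[azomethane]₁ = 0.51/0.29 = 1.759
Step 4: n = ln(1.759)/ln(1.759) = 1.00 ≈ 1
Step 5: The reaction is first order in azomethane.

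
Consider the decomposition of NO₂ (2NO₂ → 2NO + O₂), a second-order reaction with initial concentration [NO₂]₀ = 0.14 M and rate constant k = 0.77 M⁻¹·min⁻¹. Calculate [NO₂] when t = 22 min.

0.04152 M

Step 1: For a second-order reaction: 1/[NO₂] = 1/[NO₂]₀ + kt
Step 2: 1/[NO₂] = 1/0.14 + 0.77 × 22
Step 3: 1/[NO₂] = 7.143 + 16.94 = 24.08
Step 4: [NO₂] = 1/24.08 = 0.04152 M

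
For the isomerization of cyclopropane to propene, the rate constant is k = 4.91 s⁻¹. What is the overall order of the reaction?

first order (1)

Step 1: The units of k for an nth-order reaction are (concentration)^(1-n)·(time)⁻¹.
Step 2: Here k has units s⁻¹, so the concentration exponent is 0.
Step 3: 1 - n = 0 ⇒ n = 1. The reaction is first order.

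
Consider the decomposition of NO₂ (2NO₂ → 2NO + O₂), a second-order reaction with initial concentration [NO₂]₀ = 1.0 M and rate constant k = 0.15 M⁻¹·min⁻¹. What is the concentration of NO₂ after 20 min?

0.25 M

Step 1: For a second-order reaction: 1/[NO₂] = 1/[NO₂]₀ + kt
Step 2: 1/[NO₂] = 1/1.0 + 0.15 × 20
Step 3: 1/[NO₂] = 1 + 3 = 4
Step 4: [NO₂] = 1/4 = 0.25 M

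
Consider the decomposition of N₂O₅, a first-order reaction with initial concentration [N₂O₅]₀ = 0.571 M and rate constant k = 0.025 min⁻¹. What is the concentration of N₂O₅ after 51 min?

0.1596 M

Step 1: For a first-order reaction: [N₂O₅] = [N₂O₅]₀ × e^(-kt)
Step 2: [N₂O₅] = 0.571 × e^(-0.025 × 51)
Step 3: [N₂O₅] = 0.571 × e^(-1.275)
Step 4: [N₂O₅] = 0.571 × 0.279431 = 0.1596 M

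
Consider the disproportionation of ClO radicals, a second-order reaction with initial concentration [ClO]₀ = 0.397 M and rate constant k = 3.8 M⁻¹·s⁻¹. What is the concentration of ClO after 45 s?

0.005763 M

Step 1: For a second-order reaction: 1/[ClO] = 1/[ClO]₀ + kt
Step 2: 1/[ClO] = 1/0.397 + 3.8 × 45
Step 3: 1/[ClO] = 2.519 + 171 = 173.5
Step 4: [ClO] = 1/173.5 = 0.005763 M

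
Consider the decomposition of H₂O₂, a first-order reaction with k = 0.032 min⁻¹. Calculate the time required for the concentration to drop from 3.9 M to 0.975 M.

43.32 min

Step 1: For first-order: t = ln([H₂O₂]₀/[H₂O₂])/k
Step 2: t = ln(3.9/0.975)/0.032
Step 3: t = ln(4)/0.032
Step 4: t = 1.386/0.032 = 43.32 min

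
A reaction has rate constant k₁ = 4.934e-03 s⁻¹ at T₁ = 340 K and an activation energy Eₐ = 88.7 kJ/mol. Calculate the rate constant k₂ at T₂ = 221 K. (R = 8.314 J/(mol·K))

2.266e-10 s⁻¹

Step 1: Use the two-temperature Arrhenius form: ln(k₂/k₁) = -Eₐ/R × (1/T₂ - 1/T₁)
Step 2: Convert Eₐ to J/mol: 88.7 kJ/mol = 88700 J/mol
Step 3: 1/T₂ - 1/T₁ = 1/221 - 1/340 = 1.583710e-03 K⁻¹
Step 4: ln(k₂/k₁) = -88700/8.314 × 1.583710e-03 = -16.89621
Step 5: k₂ = k₁ × exp(-16.89621) = 4.934e-03 × 4.59271e-08 = 2.266e-10 s⁻¹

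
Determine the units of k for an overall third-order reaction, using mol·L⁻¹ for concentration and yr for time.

(mol·L⁻¹)⁻²·yr⁻¹

Step 1: For overall order n, rate = k × (concentration)^n.
Step 2: Rate has units mol·L⁻¹·yr⁻¹; concentration term has units (mol·L⁻¹)^3.
Step 3: k = rate / (concentration)^n, so units of k = (mol·L⁻¹)^(1-3)·yr⁻¹ = (mol·L⁻¹)⁻²·yr⁻¹.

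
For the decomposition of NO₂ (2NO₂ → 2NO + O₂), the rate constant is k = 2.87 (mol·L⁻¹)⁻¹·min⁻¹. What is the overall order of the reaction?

second order (2)

Step 1: The units of k for an nth-order reaction are (concentration)^(1-n)·(time)⁻¹.
Step 2: Here k has units (mol·L⁻¹)⁻¹·min⁻¹, so the concentration exponent is -1.
Step 3: 1 - n = -1 ⇒ n = 2. The reaction is second order.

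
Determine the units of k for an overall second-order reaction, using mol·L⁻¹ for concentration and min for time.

(mol·L⁻¹)⁻¹·min⁻¹

Step 1: For overall order n, rate = k × (concentration)^n.
Step 2: Rate has units mol·L⁻¹·min⁻¹; concentration term has units (mol·L⁻¹)^2.
Step 3: k = rate / (concentration)^n, so units of k = (mol·L⁻¹)^(1-2)·min⁻¹ = (mol·L⁻¹)⁻¹·min⁻¹.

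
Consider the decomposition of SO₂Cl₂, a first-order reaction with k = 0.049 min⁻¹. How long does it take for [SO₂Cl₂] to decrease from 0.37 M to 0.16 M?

17.11 min

Step 1: For first-order: t = ln([SO₂Cl₂]₀/[SO₂Cl₂])/k
Step 2: t = ln(0.37/0.16)/0.049
Step 3: t = ln(2.312)/0.049
Step 4: t = 0.8383/0.049 = 17.11 min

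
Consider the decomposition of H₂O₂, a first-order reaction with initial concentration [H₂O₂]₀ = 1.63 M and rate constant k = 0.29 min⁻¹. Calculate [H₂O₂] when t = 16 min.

0.01574 M

Step 1: For a first-order reaction: [H₂O₂] = [H₂O₂]₀ × e^(-kt)
Step 2: [H₂O₂] = 1.63 × e^(-0.29 × 16)
Step 3: [H₂O₂] = 1.63 × e^(-4.64)
Step 4: [H₂O₂] = 1.63 × 0.0096577 = 0.01574 M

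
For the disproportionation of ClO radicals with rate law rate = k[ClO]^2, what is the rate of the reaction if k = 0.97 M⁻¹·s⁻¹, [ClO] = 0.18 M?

0.03143 M/s

Step 1: Identify the rate law: rate = k[ClO]^2
Step 2: Substitute values: rate = 0.97 × (0.18)^2
Step 3: Calculate: rate = 0.97 × 0.0324 = 0.031428 M/s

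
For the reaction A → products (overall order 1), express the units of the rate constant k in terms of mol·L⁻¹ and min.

min⁻¹

Step 1: For overall order n, rate = k × (concentration)^n.
Step 2: Rate has units mol·L⁻¹·min⁻¹; concentration term has units (mol·L⁻¹)^1.
Step 3: k = rate / (concentration)^n, so units of k = (mol·L⁻¹)^(1-1)·min⁻¹ = min⁻¹.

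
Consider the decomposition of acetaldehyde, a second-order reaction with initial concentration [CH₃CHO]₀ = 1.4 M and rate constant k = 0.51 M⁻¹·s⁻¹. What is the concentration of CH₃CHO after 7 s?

0.2334 M

Step 1: For a second-order reaction: 1/[CH₃CHO] = 1/[CH₃CHO]₀ + kt
Step 2: 1/[CH₃CHO] = 1/1.4 + 0.51 × 7
Step 3: 1/[CH₃CHO] = 0.7143 + 3.57 = 4.284
Step 4: [CH₃CHO] = 1/4.284 = 0.2334 M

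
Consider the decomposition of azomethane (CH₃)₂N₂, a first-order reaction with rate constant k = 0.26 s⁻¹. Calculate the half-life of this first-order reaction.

2.666 s

Step 1: For a first-order reaction, t₁/₂ = ln(2)/k
Step 2: t₁/₂ = ln(2)/0.26
Step 3: t₁/₂ = 0.6931/0.26 = 2.666 s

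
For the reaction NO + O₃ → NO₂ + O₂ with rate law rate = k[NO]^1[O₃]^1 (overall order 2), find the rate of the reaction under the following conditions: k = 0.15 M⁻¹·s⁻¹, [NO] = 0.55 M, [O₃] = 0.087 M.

0.007177 M/s

Step 1: The rate law is rate = k[NO]^1[O₃]^1, overall order = 1+1 = 2
Step 2: Substitute values: rate = 0.15 × (0.55)^1 × (0.087)^1
Step 3: rate = 0.15 × 0.55 × 0.087 = 0.0071775 M/s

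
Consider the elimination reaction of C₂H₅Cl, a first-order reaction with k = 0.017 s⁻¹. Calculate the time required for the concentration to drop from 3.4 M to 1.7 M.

40.77 s

Step 1: For first-order: t = ln([C₂H₅Cl]₀/[C₂H₅Cl])/k
Step 2: t = ln(3.4/1.7)/0.017
Step 3: t = ln(2)/0.017
Step 4: t = 0.6931/0.017 = 40.77 s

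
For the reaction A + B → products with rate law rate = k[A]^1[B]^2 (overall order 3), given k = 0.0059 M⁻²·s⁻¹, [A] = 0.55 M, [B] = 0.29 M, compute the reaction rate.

0.0002729 M/s

Step 1: The rate law is rate = k[A]^1[B]^2, overall order = 1+2 = 3
Step 2: Substitute values: rate = 0.0059 × (0.55)^1 × (0.29)^2
Step 3: rate = 0.0059 × 0.55 × 0.0841 = 0.000272904 M/s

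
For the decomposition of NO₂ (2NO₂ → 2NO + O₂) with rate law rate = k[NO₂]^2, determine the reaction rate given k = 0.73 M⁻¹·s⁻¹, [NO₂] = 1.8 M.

2.365 M/s

Step 1: Identify the rate law: rate = k[NO₂]^2
Step 2: Substitute values: rate = 0.73 × (1.8)^2
Step 3: Calculate: rate = 0.73 × 3.24 = 2.3652 M/s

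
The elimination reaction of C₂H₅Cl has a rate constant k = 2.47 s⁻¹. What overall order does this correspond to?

first order (1)

Step 1: The units of k for an nth-order reaction are (concentration)^(1-n)·(time)⁻¹.
Step 2: Here k has units s⁻¹, so the concentration exponent is 0.
Step 3: 1 - n = 0 ⇒ n = 1. The reaction is first order.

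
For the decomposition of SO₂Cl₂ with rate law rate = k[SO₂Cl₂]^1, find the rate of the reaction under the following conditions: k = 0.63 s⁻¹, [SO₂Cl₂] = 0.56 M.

0.3528 M/s

Step 1: Identify the rate law: rate = k[SO₂Cl₂]^1
Step 2: Substitute values: rate = 0.63 × (0.56)^1
Step 3: Calculate: rate = 0.63 × 0.56 = 0.3528 M/s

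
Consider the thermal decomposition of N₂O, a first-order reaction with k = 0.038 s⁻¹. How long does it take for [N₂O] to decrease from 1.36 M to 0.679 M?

18.28 s

Step 1: For first-order: t = ln([N₂O]₀/[N₂O])/k
Step 2: t = ln(1.36/0.679)/0.038
Step 3: t = ln(2.003)/0.038
Step 4: t = 0.6946/0.038 = 18.28 s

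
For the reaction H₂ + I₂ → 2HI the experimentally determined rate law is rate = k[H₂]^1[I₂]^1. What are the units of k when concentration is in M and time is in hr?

M⁻¹·hr⁻¹

Step 1: Overall order = 1 + 1 = 2.
Step 2: rate has units M·hr⁻¹; [H₂]^1[I₂]^1 has units M^2.
Step 3: k = rate/([H₂]^1[I₂]^1), so units of k = M^(1-2)·hr⁻¹ = M⁻¹·hr⁻¹.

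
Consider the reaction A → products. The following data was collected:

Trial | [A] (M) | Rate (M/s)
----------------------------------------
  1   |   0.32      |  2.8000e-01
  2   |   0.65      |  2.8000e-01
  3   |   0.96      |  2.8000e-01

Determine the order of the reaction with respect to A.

zeroth order (0)

Step 1: Compare trials - when concentration changes, rate stays constant.
Step 2: rate₂/rate₁ = 2.8000e-01/2.8000e-01 = 1
Step 3: [A]₂/[A]₁ = 0.65/0.32 = 2.031
Step 4: Since rate ratio ≈ (conc ratio)^0, the reaction is zeroth order.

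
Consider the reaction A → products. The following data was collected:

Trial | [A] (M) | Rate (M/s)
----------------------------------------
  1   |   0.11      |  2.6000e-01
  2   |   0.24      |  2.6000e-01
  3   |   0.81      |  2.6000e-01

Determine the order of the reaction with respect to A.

zeroth order (0)

Step 1: Compare trials - when concentration changes, rate stays constant.
Step 2: rate₂/rate₁ = 2.6000e-01/2.6000e-01 = 1
Step 3: [A]₂/[A]₁ = 0.24/0.11 = 2.182
Step 4: Since rate ratio ≈ (conc ratio)^0, the reaction is zeroth order.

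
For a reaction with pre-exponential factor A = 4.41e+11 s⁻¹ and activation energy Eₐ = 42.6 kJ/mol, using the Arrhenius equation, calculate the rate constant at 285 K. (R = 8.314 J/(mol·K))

6.86e+03 s⁻¹

Step 1: Use the Arrhenius equation: k = A × exp(-Eₐ/RT)
Step 2: Convert Eₐ to J/mol: 42.6 kJ/mol = 42600 J/mol
Step 3: Calculate the exponent: -Eₐ/(RT) = -42600/(8.314 × 285) = -17.97855
Step 4: k = 4.41e+11 × exp(-17.97855)
Step 5: k = 4.41e+11 × 1.55602e-08 = 6.8620e+03 s⁻¹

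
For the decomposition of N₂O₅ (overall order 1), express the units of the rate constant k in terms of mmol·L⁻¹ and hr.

hr⁻¹

Step 1: For overall order n, rate = k × (concentration)^n.
Step 2: Rate has units mmol·L⁻¹·hr⁻¹; concentration term has units (mmol·L⁻¹)^1.
Step 3: k = rate / (concentration)^n, so units of k = (mmol·L⁻¹)^(1-1)·hr⁻¹ = hr⁻¹.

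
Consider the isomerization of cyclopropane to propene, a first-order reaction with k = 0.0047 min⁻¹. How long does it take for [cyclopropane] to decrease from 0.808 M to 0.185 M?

313.7 min

Step 1: For first-order: t = ln([cyclopropane]₀/[cyclopropane])/k
Step 2: t = ln(0.808/0.185)/0.0047
Step 3: t = ln(4.368)/0.0047
Step 4: t = 1.474/0.0047 = 313.7 min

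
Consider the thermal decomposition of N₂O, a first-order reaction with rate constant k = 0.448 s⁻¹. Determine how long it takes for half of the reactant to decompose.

1.547 s

Step 1: For a first-order reaction, t₁/₂ = ln(2)/k
Step 2: t₁/₂ = ln(2)/0.448
Step 3: t₁/₂ = 0.6931/0.448 = 1.547 s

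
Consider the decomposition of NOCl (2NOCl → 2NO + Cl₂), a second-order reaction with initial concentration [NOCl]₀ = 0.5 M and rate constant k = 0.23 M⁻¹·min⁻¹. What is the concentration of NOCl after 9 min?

0.2457 M

Step 1: For a second-order reaction: 1/[NOCl] = 1/[NOCl]₀ + kt
Step 2: 1/[NOCl] = 1/0.5 + 0.23 × 9
Step 3: 1/[NOCl] = 2 + 2.07 = 4.07
Step 4: [NOCl] = 1/4.07 = 0.2457 M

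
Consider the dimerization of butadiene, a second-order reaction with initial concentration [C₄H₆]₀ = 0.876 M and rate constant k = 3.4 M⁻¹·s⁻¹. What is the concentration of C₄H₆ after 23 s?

0.0126 M

Step 1: For a second-order reaction: 1/[C₄H₆] = 1/[C₄H₆]₀ + kt
Step 2: 1/[C₄H₆] = 1/0.876 + 3.4 × 23
Step 3: 1/[C₄H₆] = 1.142 + 78.2 = 79.34
Step 4: [C₄H₆] = 1/79.34 = 0.0126 M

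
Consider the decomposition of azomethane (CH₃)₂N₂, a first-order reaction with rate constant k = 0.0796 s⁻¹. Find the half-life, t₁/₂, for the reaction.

8.708 s

Step 1: For a first-order reaction, t₁/₂ = ln(2)/k
Step 2: t₁/₂ = ln(2)/0.0796
Step 3: t₁/₂ = 0.6931/0.0796 = 8.708 s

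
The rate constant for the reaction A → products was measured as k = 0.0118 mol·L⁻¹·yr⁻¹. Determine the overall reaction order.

zeroth order (0)

Step 1: The units of k for an nth-order reaction are (concentration)^(1-n)·(time)⁻¹.
Step 2: Here k has units mol·L⁻¹·yr⁻¹, so the concentration exponent is 1.
Step 3: 1 - n = 1 ⇒ n = 0. The reaction is zeroth order.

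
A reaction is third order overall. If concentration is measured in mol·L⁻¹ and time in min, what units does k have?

(mol·L⁻¹)⁻²·min⁻¹

Step 1: For overall order n, rate = k × (concentration)^n.
Step 2: Rate has units mol·L⁻¹·min⁻¹; concentration term has units (mol·L⁻¹)^3.
Step 3: k = rate / (concentration)^n, so units of k = (mol·L⁻¹)^(1-3)·min⁻¹ = (mol·L⁻¹)⁻²·min⁻¹.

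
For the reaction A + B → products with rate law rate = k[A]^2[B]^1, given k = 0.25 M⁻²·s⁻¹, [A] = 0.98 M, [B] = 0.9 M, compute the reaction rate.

0.2161 M/s

Step 1: The rate law is rate = k[A]^2[B]^1
Step 2: Substitute: rate = 0.25 × (0.98)^2 × (0.9)^1
Step 3: rate = 0.25 × 0.9604 × 0.9 = 0.21609 M/s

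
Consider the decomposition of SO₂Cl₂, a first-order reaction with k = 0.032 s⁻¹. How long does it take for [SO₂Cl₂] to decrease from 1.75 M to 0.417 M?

44.82 s

Step 1: For first-order: t = ln([SO₂Cl₂]₀/[SO₂Cl₂])/k
Step 2: t = ln(1.75/0.417)/0.032
Step 3: t = ln(4.197)/0.032
Step 4: t = 1.434/0.032 = 44.82 s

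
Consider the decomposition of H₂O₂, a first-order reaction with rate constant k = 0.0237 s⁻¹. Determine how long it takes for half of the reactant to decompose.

29.25 s

Step 1: For a first-order reaction, t₁/₂ = ln(2)/k
Step 2: t₁/₂ = ln(2)/0.0237
Step 3: t₁/₂ = 0.6931/0.0237 = 29.25 s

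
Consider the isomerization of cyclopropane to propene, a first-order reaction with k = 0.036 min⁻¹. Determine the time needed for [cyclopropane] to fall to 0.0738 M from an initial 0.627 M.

59.43 min

Step 1: For first-order: t = ln([cyclopropane]₀/[cyclopropane])/k
Step 2: t = ln(0.627/0.0738)/0.036
Step 3: t = ln(8.496)/0.036
Step 4: t = 2.14/0.036 = 59.43 min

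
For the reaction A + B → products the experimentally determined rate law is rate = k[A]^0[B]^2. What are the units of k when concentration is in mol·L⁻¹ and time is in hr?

(mol·L⁻¹)⁻¹·hr⁻¹

Step 1: Overall order = 0 + 2 = 2.
Step 2: rate has units mol·L⁻¹·hr⁻¹; [A]^0[B]^2 has units (mol·L⁻¹)^2.
Step 3: k = rate/([A]^0[B]^2), so units of k = (mol·L⁻¹)^(1-2)·hr⁻¹ = (mol·L⁻¹)⁻¹·hr⁻¹.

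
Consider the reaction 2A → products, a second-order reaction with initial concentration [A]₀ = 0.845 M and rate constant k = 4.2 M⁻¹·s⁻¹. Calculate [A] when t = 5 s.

0.04508 M

Step 1: For a second-order reaction: 1/[A] = 1/[A]₀ + kt
Step 2: 1/[A] = 1/0.845 + 4.2 × 5
Step 3: 1/[A] = 1.183 + 21 = 22.18
Step 4: [A] = 1/22.18 = 0.04508 M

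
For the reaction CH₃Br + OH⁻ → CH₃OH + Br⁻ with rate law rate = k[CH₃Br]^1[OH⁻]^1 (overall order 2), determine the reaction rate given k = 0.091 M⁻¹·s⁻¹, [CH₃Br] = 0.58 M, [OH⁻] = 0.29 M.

0.01531 M/s

Step 1: The rate law is rate = k[CH₃Br]^1[OH⁻]^1, overall order = 1+1 = 2
Step 2: Substitute values: rate = 0.091 × (0.58)^1 × (0.29)^1
Step 3: rate = 0.091 × 0.58 × 0.29 = 0.0153062 M/s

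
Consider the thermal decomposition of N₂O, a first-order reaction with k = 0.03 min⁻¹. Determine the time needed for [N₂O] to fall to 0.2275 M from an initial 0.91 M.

46.21 min

Step 1: For first-order: t = ln([N₂O]₀/[N₂O])/k
Step 2: t = ln(0.91/0.2275)/0.03
Step 3: t = ln(4)/0.03
Step 4: t = 1.386/0.03 = 46.21 min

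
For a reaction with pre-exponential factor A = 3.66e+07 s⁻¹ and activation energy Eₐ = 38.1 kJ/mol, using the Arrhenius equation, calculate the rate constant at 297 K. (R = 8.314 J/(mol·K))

7.29e+00 s⁻¹

Step 1: Use the Arrhenius equation: k = A × exp(-Eₐ/RT)
Step 2: Convert Eₐ to J/mol: 38.1 kJ/mol = 38100 J/mol
Step 3: Calculate the exponent: -Eₐ/(RT) = -38100/(8.314 × 297) = -15.42974
Step 4: k = 3.66e+07 × exp(-15.42974)
Step 5: k = 3.66e+07 × 1.99044e-07 = 7.2850e+00 s⁻¹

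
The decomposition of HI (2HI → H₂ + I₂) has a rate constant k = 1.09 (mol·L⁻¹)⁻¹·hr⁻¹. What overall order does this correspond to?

second order (2)

Step 1: The units of k for an nth-order reaction are (concentration)^(1-n)·(time)⁻¹.
Step 2: Here k has units (mol·L⁻¹)⁻¹·hr⁻¹, so the concentration exponent is -1.
Step 3: 1 - n = -1 ⇒ n = 2. The reaction is second order.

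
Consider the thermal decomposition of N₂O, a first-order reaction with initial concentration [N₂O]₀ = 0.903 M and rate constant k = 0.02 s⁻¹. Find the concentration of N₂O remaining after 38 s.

0.4223 M

Step 1: For a first-order reaction: [N₂O] = [N₂O]₀ × e^(-kt)
Step 2: [N₂O] = 0.903 × e^(-0.02 × 38)
Step 3: [N₂O] = 0.903 × e^(-0.76)
Step 4: [N₂O] = 0.903 × 0.467666 = 0.4223 M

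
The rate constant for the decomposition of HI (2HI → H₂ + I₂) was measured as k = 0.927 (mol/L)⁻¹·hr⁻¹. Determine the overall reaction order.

second order (2)

Step 1: The units of k for an nth-order reaction are (concentration)^(1-n)·(time)⁻¹.
Step 2: Here k has units (mol/L)⁻¹·hr⁻¹, so the concentration exponent is -1.
Step 3: 1 - n = -1 ⇒ n = 2. The reaction is second order.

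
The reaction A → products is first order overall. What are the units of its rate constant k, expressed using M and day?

day⁻¹

Step 1: For overall order n, rate = k × (concentration)^n.
Step 2: Rate has units M·day⁻¹; concentration term has units M^1.
Step 3: k = rate / (concentration)^n, so units of k = M^(1-1)·day⁻¹ = day⁻¹.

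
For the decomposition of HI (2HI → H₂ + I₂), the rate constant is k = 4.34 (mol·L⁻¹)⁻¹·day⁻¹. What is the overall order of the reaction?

second order (2)

Step 1: The units of k for an nth-order reaction are (concentration)^(1-n)·(time)⁻¹.
Step 2: Here k has units (mol·L⁻¹)⁻¹·day⁻¹, so the concentration exponent is -1.
Step 3: 1 - n = -1 ⇒ n = 2. The reaction is second order.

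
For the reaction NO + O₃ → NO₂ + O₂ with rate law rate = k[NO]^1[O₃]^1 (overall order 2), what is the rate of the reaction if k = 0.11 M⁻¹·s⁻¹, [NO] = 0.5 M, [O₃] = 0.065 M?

0.003575 M/s

Step 1: The rate law is rate = k[NO]^1[O₃]^1, overall order = 1+1 = 2
Step 2: Substitute values: rate = 0.11 × (0.5)^1 × (0.065)^1
Step 3: rate = 0.11 × 0.5 × 0.065 = 0.003575 M/s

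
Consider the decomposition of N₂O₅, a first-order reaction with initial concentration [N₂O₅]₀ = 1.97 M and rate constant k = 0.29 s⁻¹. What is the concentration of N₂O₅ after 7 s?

0.2587 M

Step 1: For a first-order reaction: [N₂O₅] = [N₂O₅]₀ × e^(-kt)
Step 2: [N₂O₅] = 1.97 × e^(-0.29 × 7)
Step 3: [N₂O₅] = 1.97 × e^(-2.03)
Step 4: [N₂O₅] = 1.97 × 0.131336 = 0.2587 M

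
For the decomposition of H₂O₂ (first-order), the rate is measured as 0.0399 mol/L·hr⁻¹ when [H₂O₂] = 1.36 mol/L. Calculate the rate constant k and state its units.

0.02934 hr⁻¹

Step 1: rate = k[H₂O₂]^1, so k = rate / [H₂O₂]^1.
Step 2: k = 0.0399 / (1.36)^1 = 0.0399 / 1.36.
Step 3: k = 0.02934 hr⁻¹.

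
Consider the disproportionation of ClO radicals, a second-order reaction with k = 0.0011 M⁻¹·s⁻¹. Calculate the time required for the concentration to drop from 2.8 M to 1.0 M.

584.4 s

Step 1: For second-order: t = (1/[ClO] - 1/[ClO]₀)/k
Step 2: t = (1/1.0 - 1/2.8)/0.0011
Step 3: t = (1 - 0.3571)/0.0011
Step 4: t = 0.6429/0.0011 = 584.4 s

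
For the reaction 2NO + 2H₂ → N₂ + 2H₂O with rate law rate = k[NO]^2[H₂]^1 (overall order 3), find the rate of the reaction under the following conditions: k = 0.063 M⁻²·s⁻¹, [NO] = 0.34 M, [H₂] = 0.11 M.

0.0008011 M/s

Step 1: The rate law is rate = k[NO]^2[H₂]^1, overall order = 2+1 = 3
Step 2: Substitute values: rate = 0.063 × (0.34)^2 × (0.11)^1
Step 3: rate = 0.063 × 0.1156 × 0.11 = 0.000801108 M/s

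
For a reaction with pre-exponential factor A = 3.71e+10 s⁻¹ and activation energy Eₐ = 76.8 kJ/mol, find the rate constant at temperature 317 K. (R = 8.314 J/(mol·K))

8.20e-03 s⁻¹

Step 1: Use the Arrhenius equation: k = A × exp(-Eₐ/RT)
Step 2: Convert Eₐ to J/mol: 76.8 kJ/mol = 76800 J/mol
Step 3: Calculate the exponent: -Eₐ/(RT) = -76800/(8.314 × 317) = -29.14016
Step 4: k = 3.71e+10 × exp(-29.14016)
Step 5: k = 3.71e+10 × 2.21100e-13 = 8.2028e-03 s⁻¹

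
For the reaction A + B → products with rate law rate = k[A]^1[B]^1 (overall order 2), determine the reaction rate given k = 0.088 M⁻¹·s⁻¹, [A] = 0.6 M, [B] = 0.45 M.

0.02376 M/s

Step 1: The rate law is rate = k[A]^1[B]^1, overall order = 1+1 = 2
Step 2: Substitute values: rate = 0.088 × (0.6)^1 × (0.45)^1
Step 3: rate = 0.088 × 0.6 × 0.45 = 0.02376 M/s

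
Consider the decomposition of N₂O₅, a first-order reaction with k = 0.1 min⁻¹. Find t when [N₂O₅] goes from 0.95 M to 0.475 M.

6.931 min

Step 1: For first-order: t = ln([N₂O₅]₀/[N₂O₅])/k
Step 2: t = ln(0.95/0.475)/0.1
Step 3: t = ln(2)/0.1
Step 4: t = 0.6931/0.1 = 6.931 min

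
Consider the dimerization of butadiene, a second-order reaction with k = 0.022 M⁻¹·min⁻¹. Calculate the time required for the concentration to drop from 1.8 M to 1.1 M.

16.07 min

Step 1: For second-order: t = (1/[C₄H₆] - 1/[C₄H₆]₀)/k
Step 2: t = (1/1.1 - 1/1.8)/0.022
Step 3: t = (0.9091 - 0.5556)/0.022
Step 4: t = 0.3535/0.022 = 16.07 min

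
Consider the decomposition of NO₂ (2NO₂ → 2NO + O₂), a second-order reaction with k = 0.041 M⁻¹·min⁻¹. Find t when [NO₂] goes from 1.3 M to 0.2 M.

103.2 min

Step 1: For second-order: t = (1/[NO₂] - 1/[NO₂]₀)/k
Step 2: t = (1/0.2 - 1/1.3)/0.041
Step 3: t = (5 - 0.7692)/0.041
Step 4: t = 4.231/0.041 = 103.2 min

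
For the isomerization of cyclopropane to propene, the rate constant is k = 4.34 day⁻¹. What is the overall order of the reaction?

first order (1)

Step 1: The units of k for an nth-order reaction are (concentration)^(1-n)·(time)⁻¹.
Step 2: Here k has units day⁻¹, so the concentration exponent is 0.
Step 3: 1 - n = 0 ⇒ n = 1. The reaction is first order.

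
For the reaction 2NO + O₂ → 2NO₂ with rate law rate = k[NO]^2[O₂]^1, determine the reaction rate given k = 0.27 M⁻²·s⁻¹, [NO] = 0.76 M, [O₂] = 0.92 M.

0.1435 M/s

Step 1: The rate law is rate = k[NO]^2[O₂]^1
Step 2: Substitute: rate = 0.27 × (0.76)^2 × (0.92)^1
Step 3: rate = 0.27 × 0.5776 × 0.92 = 0.143476 M/s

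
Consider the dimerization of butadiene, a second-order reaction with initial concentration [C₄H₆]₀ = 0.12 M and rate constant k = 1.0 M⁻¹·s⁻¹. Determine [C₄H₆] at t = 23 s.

0.03191 M

Step 1: For a second-order reaction: 1/[C₄H₆] = 1/[C₄H₆]₀ + kt
Step 2: 1/[C₄H₆] = 1/0.12 + 1.0 × 23
Step 3: 1/[C₄H₆] = 8.333 + 23 = 31.33
Step 4: [C₄H₆] = 1/31.33 = 0.03191 M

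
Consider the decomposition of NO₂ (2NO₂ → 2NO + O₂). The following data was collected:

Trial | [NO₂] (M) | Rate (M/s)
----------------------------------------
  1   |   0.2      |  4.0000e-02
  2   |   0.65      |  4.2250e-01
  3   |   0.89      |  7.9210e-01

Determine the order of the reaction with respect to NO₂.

second order (2)

Step 1: Compare trials to find order n where rate₂/rate₁ = ([NO₂]₂/[NO₂]₁)^n
Step 2: rate₂/rate₁ = 4.2250e-01/4.0000e-02 = 10.56
Step 3: [NO₂]₂/[NO₂]₁ = 0.65/0.2 = 3.25
Step 4: n = ln(10.56)/ln(3.25) = 2.00 ≈ 2
Step 5: The reaction is second order in NO₂.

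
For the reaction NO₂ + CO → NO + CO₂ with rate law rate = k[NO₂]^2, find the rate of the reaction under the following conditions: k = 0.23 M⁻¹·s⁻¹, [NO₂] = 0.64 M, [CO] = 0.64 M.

0.09421 M/s

Step 1: The rate law is rate = k[NO₂]^2
Step 2: Note that the rate does not depend on [CO] (zero order in CO).
Step 3: rate = 0.23 × (0.64)^2 = 0.094208 M/s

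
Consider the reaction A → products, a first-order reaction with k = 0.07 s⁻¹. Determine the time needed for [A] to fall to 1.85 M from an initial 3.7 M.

9.902 s

Step 1: For first-order: t = ln([A]₀/[A])/k
Step 2: t = ln(3.7/1.85)/0.07
Step 3: t = ln(2)/0.07
Step 4: t = 0.6931/0.07 = 9.902 s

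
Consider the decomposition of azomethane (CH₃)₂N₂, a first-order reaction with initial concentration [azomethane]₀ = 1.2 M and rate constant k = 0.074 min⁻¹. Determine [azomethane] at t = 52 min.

0.02559 M

Step 1: For a first-order reaction: [azomethane] = [azomethane]₀ × e^(-kt)
Step 2: [azomethane] = 1.2 × e^(-0.074 × 52)
Step 3: [azomethane] = 1.2 × e^(-3.848)
Step 4: [azomethane] = 1.2 × 0.0213223 = 0.02559 M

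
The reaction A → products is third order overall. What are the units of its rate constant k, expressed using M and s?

M⁻²·s⁻¹

Step 1: For overall order n, rate = k × (concentration)^n.
Step 2: Rate has units M·s⁻¹; concentration term has units M^3.
Step 3: k = rate / (concentration)^n, so units of k = M^(1-3)·s⁻¹ = M⁻²·s⁻¹.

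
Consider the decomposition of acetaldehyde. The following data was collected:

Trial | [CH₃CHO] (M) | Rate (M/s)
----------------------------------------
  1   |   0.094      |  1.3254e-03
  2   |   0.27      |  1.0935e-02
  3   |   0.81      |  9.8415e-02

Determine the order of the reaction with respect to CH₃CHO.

second order (2)

Step 1: Compare trials to find order n where rate₂/rate₁ = ([CH₃CHO]₂/[CH₃CHO]₁)^n
Step 2: rate₂/rate₁ = 1.0935e-02/1.3254e-03 = 8.25
Step 3: [CH₃CHO]₂/[CH₃CHO]₁ = 0.27/0.094 = 2.872
Step 4: n = ln(8.25)/ln(2.872) = 2.00 ≈ 2
Step 5: The reaction is second order in CH₃CHO.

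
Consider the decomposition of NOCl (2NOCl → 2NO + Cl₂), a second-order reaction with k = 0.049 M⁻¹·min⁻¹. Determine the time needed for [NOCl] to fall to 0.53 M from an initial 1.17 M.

21.06 min

Step 1: For second-order: t = (1/[NOCl] - 1/[NOCl]₀)/k
Step 2: t = (1/0.53 - 1/1.17)/0.049
Step 3: t = (1.887 - 0.8547)/0.049
Step 4: t = 1.032/0.049 = 21.06 min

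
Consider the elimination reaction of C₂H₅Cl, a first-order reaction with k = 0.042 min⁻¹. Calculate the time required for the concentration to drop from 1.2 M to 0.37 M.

28.01 min

Step 1: For first-order: t = ln([C₂H₅Cl]₀/[C₂H₅Cl])/k
Step 2: t = ln(1.2/0.37)/0.042
Step 3: t = ln(3.243)/0.042
Step 4: t = 1.177/0.042 = 28.01 min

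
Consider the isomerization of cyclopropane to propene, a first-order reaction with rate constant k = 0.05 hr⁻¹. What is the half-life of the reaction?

13.86 hr

Step 1: For a first-order reaction, t₁/₂ = ln(2)/k
Step 2: t₁/₂ = ln(2)/0.05
Step 3: t₁/₂ = 0.6931/0.05 = 13.86 hr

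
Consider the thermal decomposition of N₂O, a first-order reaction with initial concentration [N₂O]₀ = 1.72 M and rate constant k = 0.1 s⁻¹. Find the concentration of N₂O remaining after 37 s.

0.04252 M

Step 1: For a first-order reaction: [N₂O] = [N₂O]₀ × e^(-kt)
Step 2: [N₂O] = 1.72 × e^(-0.1 × 37)
Step 3: [N₂O] = 1.72 × e^(-3.7)
Step 4: [N₂O] = 1.72 × 0.0247235 = 0.04252 M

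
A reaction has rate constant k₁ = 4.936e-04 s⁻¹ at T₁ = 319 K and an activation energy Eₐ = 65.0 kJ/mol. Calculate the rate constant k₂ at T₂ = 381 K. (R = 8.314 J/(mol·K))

2.663e-02 s⁻¹

Step 1: Use the two-temperature Arrhenius form: ln(k₂/k₁) = -Eₐ/R × (1/T₂ - 1/T₁)
Step 2: Convert Eₐ to J/mol: 65.0 kJ/mol = 65000 J/mol
Step 3: 1/T₂ - 1/T₁ = 1/381 - 1/319 = -5.101243e-04 K⁻¹
Step 4: ln(k₂/k₁) = -65000/8.314 × -5.101243e-04 = 3.98822
Step 5: k₂ = k₁ × exp(3.98822) = 4.936e-04 × 5.39588e+01 = 2.663e-02 s⁻¹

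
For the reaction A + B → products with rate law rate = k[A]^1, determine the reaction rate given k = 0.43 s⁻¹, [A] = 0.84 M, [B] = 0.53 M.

0.3612 M/s

Step 1: The rate law is rate = k[A]^1
Step 2: Note that the rate does not depend on [B] (zero order in B).
Step 3: rate = 0.43 × (0.84)^1 = 0.3612 M/s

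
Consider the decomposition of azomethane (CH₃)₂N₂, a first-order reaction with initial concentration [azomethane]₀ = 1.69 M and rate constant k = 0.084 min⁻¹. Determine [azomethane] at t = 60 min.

0.01094 M

Step 1: For a first-order reaction: [azomethane] = [azomethane]₀ × e^(-kt)
Step 2: [azomethane] = 1.69 × e^(-0.084 × 60)
Step 3: [azomethane] = 1.69 × e^(-5.04)
Step 4: [azomethane] = 1.69 × 0.00647375 = 0.01094 M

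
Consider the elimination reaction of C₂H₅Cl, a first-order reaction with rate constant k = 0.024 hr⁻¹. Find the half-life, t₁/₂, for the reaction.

28.88 hr

Step 1: For a first-order reaction, t₁/₂ = ln(2)/k
Step 2: t₁/₂ = ln(2)/0.024
Step 3: t₁/₂ = 0.6931/0.024 = 28.88 hr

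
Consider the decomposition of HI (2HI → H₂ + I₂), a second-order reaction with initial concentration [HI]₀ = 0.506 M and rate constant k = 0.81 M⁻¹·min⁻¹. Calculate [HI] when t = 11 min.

0.09186 M

Step 1: For a second-order reaction: 1/[HI] = 1/[HI]₀ + kt
Step 2: 1/[HI] = 1/0.506 + 0.81 × 11
Step 3: 1/[HI] = 1.976 + 8.91 = 10.89
Step 4: [HI] = 1/10.89 = 0.09186 M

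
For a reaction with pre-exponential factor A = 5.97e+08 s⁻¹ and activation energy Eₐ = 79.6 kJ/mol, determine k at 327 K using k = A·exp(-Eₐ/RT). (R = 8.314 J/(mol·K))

1.15e-04 s⁻¹

Step 1: Use the Arrhenius equation: k = A × exp(-Eₐ/RT)
Step 2: Convert Eₐ to J/mol: 79.6 kJ/mol = 79600 J/mol
Step 3: Calculate the exponent: -Eₐ/(RT) = -79600/(8.314 × 327) = -29.27894
Step 4: k = 5.97e+08 × exp(-29.27894)
Step 5: k = 5.97e+08 × 1.92450e-13 = 1.1489e-04 s⁻¹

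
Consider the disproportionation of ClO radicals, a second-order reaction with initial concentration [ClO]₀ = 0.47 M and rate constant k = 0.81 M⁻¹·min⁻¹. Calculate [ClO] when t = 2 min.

0.2668 M

Step 1: For a second-order reaction: 1/[ClO] = 1/[ClO]₀ + kt
Step 2: 1/[ClO] = 1/0.47 + 0.81 × 2
Step 3: 1/[ClO] = 2.128 + 1.62 = 3.748
Step 4: [ClO] = 1/3.748 = 0.2668 M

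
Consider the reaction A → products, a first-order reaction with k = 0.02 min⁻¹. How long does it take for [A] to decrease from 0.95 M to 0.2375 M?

69.31 min

Step 1: For first-order: t = ln([A]₀/[A])/k
Step 2: t = ln(0.95/0.2375)/0.02
Step 3: t = ln(4)/0.02
Step 4: t = 1.386/0.02 = 69.31 min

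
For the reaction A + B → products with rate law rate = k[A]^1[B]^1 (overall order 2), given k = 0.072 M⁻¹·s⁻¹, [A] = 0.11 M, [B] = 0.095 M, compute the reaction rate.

0.0007524 M/s

Step 1: The rate law is rate = k[A]^1[B]^1, overall order = 1+1 = 2
Step 2: Substitute values: rate = 0.072 × (0.11)^1 × (0.095)^1
Step 3: rate = 0.072 × 0.11 × 0.095 = 0.0007524 M/s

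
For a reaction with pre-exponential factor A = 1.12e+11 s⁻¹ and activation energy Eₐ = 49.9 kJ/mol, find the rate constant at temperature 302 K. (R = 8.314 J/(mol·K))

2.62e+02 s⁻¹

Step 1: Use the Arrhenius equation: k = A × exp(-Eₐ/RT)
Step 2: Convert Eₐ to J/mol: 49.9 kJ/mol = 49900 J/mol
Step 3: Calculate the exponent: -Eₐ/(RT) = -49900/(8.314 × 302) = -19.87392
Step 4: k = 1.12e+11 × exp(-19.87392)
Step 5: k = 1.12e+11 × 2.33812e-09 = 2.6187e+02 s⁻¹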